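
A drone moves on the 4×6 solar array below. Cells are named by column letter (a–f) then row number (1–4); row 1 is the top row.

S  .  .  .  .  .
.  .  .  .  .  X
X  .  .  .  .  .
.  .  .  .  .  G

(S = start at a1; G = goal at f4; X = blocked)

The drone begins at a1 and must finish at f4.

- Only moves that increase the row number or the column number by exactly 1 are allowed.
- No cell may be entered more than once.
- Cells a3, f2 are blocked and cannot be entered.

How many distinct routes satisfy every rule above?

A right/down-only route from a1 to f4 makes exactly 3 down-moves and 5 right-moves in some order.
With no other constraints that would be C(8,3) = 56 routes.
Subtract routes through each blocked cell (inclusion–exclusion for overlaps): − through f2: 6 − through a3: 6 → 44.
That gives 44 routes.

44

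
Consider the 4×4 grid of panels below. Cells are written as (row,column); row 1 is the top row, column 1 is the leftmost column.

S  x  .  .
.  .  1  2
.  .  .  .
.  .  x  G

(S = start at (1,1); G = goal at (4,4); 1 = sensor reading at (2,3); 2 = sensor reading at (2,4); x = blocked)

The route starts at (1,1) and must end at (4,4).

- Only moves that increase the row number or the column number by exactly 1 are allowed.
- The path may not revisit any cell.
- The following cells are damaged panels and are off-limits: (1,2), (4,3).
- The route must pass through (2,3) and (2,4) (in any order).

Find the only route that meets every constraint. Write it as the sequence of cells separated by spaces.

Moves only go right or down, so the column and row indices never decrease.
Route from (1,1): down 1 to (2,1), right 3 to (2,4), down 2 to (4,4) — 6 moves in all.
Check: all required cells visited.

(1,1) (2,1) (2,2) (2,3) (2,4) (3,4) (4,4)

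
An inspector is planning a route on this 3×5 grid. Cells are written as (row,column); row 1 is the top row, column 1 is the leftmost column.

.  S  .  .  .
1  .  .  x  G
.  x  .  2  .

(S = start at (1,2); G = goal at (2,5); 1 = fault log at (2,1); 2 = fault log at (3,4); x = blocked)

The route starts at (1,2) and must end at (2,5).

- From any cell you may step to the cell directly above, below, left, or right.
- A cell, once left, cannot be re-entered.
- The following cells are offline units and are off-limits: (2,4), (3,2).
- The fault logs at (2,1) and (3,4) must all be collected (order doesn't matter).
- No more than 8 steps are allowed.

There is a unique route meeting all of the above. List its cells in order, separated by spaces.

(1,2) (1,1) (2,1) (2,2) (2,3) (3,3) (3,4) (3,5) (2,5)

The budget equals the shortest possible length, so every move has to be on a shortest route through the required cells.
Route from (1,2): left 1 to (1,1), down 1 to (2,1), right 2 to (2,3), down 1 to (3,3), right 2 to (3,5), up 1 to (2,5) — 8 moves in all.
Check: all required cells visited; 8 ≤ 8 moves.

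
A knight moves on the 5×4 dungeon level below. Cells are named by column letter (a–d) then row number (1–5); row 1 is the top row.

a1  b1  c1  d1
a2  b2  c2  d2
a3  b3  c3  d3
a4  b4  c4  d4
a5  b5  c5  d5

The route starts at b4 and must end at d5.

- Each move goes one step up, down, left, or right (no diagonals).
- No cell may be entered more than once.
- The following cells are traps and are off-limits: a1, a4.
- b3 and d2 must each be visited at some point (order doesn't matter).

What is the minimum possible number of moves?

7

Any route passes through b3 and d2 in some order between b4 and d5. Summing Manhattan distances along each leg and taking the cheapest ordering (b4 → b3 → d2 → d5) gives a lower bound of 1 + 3 + 3 = 7 moves.
A route of 7 moves achieves this: b4 → b3 → b2 → c2 → d2 → d3 → d4 → d5.
Since 7 matches the lower bound, it is optimal.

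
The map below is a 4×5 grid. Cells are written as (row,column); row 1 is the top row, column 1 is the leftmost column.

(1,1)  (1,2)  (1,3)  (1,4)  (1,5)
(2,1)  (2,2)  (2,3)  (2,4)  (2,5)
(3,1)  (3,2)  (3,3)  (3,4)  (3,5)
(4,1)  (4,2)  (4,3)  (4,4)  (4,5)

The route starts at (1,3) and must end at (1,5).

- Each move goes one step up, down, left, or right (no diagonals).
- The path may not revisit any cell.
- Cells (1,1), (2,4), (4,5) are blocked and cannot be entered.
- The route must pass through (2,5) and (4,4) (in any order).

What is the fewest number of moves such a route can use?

Any route passes through (2,5) and (4,4) in some order between (1,3) and (1,5). Summing Manhattan distances along each leg and taking the cheapest ordering ((1,3) → (4,4) → (2,5) → (1,5)) gives a lower bound of 4 + 3 + 1 = 8 moves.
A route of 8 moves achieves this: (1,3) → (2,3) → (3,3) → (4,3) → (4,4) → (3,4) → (3,5) → (2,5) → (1,5).
Since 8 matches the lower bound, it is optimal.

8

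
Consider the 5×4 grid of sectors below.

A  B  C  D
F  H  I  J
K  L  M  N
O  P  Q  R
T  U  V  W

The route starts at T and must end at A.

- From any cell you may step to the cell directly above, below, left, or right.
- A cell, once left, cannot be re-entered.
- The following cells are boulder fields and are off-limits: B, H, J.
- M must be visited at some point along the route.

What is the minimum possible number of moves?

8

Any route passes through M somewhere between T and A. Summing Manhattan distances along the two legs (T → M → A) gives a lower bound of 4 + 4 = 8 moves.
A route of 8 moves achieves this: T → O → P → Q → M → L → K → F → A.
Since 8 matches the lower bound, it is optimal.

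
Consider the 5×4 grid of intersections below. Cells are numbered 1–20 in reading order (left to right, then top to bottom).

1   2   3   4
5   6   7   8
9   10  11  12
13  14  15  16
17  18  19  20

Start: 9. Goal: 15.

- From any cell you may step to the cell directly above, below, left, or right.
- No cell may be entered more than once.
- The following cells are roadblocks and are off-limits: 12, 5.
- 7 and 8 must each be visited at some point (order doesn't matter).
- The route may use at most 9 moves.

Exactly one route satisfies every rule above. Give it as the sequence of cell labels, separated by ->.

The 9-move cap with required stops at 7, 8 leaves no slack for detours.
Route from 9: right to 10, 2× up (reaching 2), 2× right (reaching 4), down to 8, left to 7, 2× down (reaching 15) — 9 moves in all.
Check: all required cells visited; 9 ≤ 9 moves.

9 -> 10 -> 6 -> 2 -> 3 -> 4 -> 8 -> 7 -> 11 -> 15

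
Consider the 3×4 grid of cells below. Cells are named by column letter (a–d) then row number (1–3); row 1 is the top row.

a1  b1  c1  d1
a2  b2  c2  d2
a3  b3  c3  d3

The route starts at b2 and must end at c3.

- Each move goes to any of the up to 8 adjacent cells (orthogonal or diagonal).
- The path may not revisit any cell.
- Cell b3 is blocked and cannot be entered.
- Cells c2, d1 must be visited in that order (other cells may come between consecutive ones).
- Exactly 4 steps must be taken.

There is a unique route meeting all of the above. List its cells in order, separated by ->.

The waypoints must appear in the order c2, d1, with no cell reused.
Route from b2: right to c2, up-right to d1, down to d2, down-left to c3 — 4 moves in all.
Check: order respected (c2 at step 1, d1 at step 2); 4 moves as required.

b2 -> c2 -> d1 -> d2 -> c3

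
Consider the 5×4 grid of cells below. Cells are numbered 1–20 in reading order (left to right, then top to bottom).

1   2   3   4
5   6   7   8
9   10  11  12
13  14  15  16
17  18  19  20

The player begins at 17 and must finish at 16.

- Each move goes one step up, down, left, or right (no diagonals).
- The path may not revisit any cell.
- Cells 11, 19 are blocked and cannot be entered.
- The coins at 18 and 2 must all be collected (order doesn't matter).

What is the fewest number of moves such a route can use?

Any route passes through 18 and 2 in some order between 17 and 16. Summing Manhattan distances along each leg and taking the cheapest ordering (17 → 18 → 2 → 16) gives a lower bound of 1 + 4 + 5 = 10 moves.
A route of 10 moves achieves this: 17 → 18 → 14 → 10 → 6 → 2 → 3 → 7 → 8 → 12 → 16.
Since 10 matches the lower bound, it is optimal.

10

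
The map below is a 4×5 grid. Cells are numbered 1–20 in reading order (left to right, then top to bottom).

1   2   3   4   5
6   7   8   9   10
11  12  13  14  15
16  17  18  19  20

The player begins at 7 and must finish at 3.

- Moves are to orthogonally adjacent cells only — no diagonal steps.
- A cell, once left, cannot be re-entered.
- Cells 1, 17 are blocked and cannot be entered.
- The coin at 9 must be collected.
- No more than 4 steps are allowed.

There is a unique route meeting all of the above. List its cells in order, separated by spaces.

7 8 9 4 3

The budget equals the shortest possible length, so every move has to be on a shortest route through the required cells.
Route from 7: right 2 to 9, up 1 to 4, left 1 to 3 — 4 moves in all.
Check: all required cells visited; 4 ≤ 4 moves.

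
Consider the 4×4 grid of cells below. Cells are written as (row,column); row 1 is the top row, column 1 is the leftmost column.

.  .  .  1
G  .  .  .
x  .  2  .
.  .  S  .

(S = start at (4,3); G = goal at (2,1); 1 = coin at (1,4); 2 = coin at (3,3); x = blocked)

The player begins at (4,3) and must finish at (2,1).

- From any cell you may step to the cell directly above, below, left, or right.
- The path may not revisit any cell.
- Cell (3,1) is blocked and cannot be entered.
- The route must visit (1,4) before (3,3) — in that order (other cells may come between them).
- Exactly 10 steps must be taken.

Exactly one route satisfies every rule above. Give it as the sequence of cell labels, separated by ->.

(4,3) -> (4,4) -> (3,4) -> (2,4) -> (1,4) -> (1,3) -> (2,3) -> (3,3) -> (3,2) -> (2,2) -> (2,1)

The waypoints must appear in the order (1,4), (3,3), with no cell reused.
Route from (4,3): right 1 to (4,4), up 3 to (1,4), left 1 to (1,3), down 2 to (3,3), left 1 to (3,2), up 1 to (2,2), left 1 to (2,1) — 10 moves in all.
Check: order respected (1 at step 4, 2 at step 7); 10 moves as required.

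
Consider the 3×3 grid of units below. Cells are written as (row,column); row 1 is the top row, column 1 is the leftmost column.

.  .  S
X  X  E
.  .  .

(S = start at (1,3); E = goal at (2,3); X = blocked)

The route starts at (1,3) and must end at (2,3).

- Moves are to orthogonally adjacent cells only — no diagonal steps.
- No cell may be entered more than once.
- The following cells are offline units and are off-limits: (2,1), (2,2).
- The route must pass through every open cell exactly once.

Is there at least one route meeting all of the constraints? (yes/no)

Cell (1,1) has only one open neighbour but is neither the start nor the goal, so a Hamiltonian route would have to both enter and leave it through the same neighbour — impossible without revisiting.

no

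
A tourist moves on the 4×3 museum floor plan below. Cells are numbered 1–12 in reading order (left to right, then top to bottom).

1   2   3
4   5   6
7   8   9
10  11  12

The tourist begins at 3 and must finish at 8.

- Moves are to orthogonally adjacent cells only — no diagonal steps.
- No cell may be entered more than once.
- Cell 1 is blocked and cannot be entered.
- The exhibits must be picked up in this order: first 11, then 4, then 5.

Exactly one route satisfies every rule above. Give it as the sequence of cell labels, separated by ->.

3 -> 6 -> 9 -> 12 -> 11 -> 10 -> 7 -> 4 -> 5 -> 8

The waypoints must appear in the order 11, 4, 5, with no cell reused.
Route from 3: 3× down (reaching 12), 2× left (reaching 10), 2× up (reaching 4), right to 5, down to 8 — 9 moves in all.
Check: order respected (11 at step 4, 4 at step 7, 5 at step 8).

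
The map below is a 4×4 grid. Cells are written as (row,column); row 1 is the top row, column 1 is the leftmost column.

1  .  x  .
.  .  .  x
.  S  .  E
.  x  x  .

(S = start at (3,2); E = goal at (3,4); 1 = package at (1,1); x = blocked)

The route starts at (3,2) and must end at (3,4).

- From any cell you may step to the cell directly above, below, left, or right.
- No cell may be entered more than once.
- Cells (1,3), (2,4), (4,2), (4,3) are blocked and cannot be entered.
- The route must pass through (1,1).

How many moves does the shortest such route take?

Any route passes through (1,1) somewhere between (3,2) and (3,4). Summing Manhattan distances along the two legs ((3,2) → (1,1) → (3,4)) gives a lower bound of 3 + 5 = 8 moves.
A route of 8 moves achieves this: (3,2) → (3,1) → (2,1) → (1,1) → (1,2) → (2,2) → (2,3) → (3,3) → (3,4).
Since 8 matches the lower bound, it is optimal.

8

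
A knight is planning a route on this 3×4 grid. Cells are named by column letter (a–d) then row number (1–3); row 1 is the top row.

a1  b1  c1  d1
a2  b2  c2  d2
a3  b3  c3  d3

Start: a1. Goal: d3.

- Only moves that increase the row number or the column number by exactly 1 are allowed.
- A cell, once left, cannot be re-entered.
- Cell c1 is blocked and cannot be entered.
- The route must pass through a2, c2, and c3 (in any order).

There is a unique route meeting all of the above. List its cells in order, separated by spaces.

Moves only go right or down, so the column and row indices never decrease.
Route from a1: down 1 to a2, right 2 to c2, down 1 to c3, right 1 to d3 — 5 moves in all.
Check: all required cells visited.

a1 a2 b2 c2 c3 d3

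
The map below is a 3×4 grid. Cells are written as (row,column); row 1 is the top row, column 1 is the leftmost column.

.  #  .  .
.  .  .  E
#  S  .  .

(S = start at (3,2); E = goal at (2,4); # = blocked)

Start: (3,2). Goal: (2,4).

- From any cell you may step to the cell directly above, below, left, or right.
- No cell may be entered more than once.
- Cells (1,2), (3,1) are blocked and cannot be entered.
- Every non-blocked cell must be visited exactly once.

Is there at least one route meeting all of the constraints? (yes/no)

Cell (1,1) has only one open neighbour but is neither the start nor the goal, so a Hamiltonian route would have to both enter and leave it through the same neighbour — impossible without revisiting.

no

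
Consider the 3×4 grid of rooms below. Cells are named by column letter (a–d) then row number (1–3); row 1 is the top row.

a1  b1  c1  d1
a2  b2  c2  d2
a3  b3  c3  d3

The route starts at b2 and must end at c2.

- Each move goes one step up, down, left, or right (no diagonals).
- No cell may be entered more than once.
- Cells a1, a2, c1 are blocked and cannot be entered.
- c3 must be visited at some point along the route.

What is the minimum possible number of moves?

Any route passes through c3 somewhere between b2 and c2. Summing Manhattan distances along the two legs (b2 → c3 → c2) gives a lower bound of 2 + 1 = 3 moves.
A route of 3 moves achieves this: b2 → b3 → c3 → c2.
Since 3 matches the lower bound, it is optimal.

3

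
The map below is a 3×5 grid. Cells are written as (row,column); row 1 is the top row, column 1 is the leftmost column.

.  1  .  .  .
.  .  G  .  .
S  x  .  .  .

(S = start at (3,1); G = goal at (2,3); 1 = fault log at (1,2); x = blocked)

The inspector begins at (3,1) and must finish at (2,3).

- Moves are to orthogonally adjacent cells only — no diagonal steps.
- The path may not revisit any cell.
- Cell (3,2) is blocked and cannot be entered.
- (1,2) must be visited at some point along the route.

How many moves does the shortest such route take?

5

Any route passes through (1,2) somewhere between (3,1) and (2,3). Summing Manhattan distances along the two legs ((3,1) → (1,2) → (2,3)) gives a lower bound of 3 + 2 = 5 moves.
A route of 5 moves achieves this: (3,1) → (2,1) → (1,1) → (1,2) → (2,2) → (2,3).
Since 5 matches the lower bound, it is optimal.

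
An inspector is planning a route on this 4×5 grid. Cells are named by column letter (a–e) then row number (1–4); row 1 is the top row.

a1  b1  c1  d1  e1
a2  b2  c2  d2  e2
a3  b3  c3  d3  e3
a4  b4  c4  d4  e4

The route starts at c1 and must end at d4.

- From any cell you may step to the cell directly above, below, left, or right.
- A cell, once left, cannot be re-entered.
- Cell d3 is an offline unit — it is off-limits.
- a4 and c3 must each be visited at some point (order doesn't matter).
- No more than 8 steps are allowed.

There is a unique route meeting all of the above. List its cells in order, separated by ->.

The budget equals the shortest possible length, so every move has to be on a shortest route through the required cells.
Route from c1: down 2 to c3, left 2 to a3, down 1 to a4, right 3 to d4 — 8 moves in all.
Check: all required cells visited; 8 ≤ 8 moves.

c1 -> c2 -> c3 -> b3 -> a3 -> a4 -> b4 -> c4 -> d4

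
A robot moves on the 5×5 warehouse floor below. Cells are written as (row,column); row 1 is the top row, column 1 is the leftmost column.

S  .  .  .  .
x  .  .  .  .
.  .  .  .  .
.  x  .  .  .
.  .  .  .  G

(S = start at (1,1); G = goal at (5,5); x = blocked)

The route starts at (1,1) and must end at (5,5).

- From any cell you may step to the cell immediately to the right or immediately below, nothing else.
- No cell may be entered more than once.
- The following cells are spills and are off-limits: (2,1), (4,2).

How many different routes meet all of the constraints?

31

A right/down-only route from (1,1) to (5,5) makes exactly 4 down-moves and 4 right-moves in some order.
With no other constraints that would be C(8,4) = 70 routes.
Subtract routes through each blocked cell (inclusion–exclusion for overlaps): − through (2,1): 35 − through (4,2): 16 + through (2,1)&(4,2): 12 → 31.
That gives 31 routes.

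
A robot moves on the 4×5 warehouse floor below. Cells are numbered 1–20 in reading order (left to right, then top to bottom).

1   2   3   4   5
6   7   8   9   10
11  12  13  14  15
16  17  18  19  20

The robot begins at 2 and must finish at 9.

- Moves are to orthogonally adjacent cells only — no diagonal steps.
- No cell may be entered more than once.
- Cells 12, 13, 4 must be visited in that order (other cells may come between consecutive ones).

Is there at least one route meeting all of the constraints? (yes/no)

One route that works: 2 → 7 → 12 → 13 → 8 → 3 → 4 → 9.

yes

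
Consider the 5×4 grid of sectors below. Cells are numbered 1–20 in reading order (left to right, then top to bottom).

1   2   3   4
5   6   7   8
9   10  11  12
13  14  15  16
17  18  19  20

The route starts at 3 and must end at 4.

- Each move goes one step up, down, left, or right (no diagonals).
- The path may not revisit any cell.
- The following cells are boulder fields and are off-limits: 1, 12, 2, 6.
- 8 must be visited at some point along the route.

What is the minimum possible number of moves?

Any route passes through 8 somewhere between 3 and 4. Summing Manhattan distances along the two legs (3 → 8 → 4) gives a lower bound of 2 + 1 = 3 moves.
A route of 3 moves achieves this: 3 → 7 → 8 → 4.
Since 3 matches the lower bound, it is optimal.

3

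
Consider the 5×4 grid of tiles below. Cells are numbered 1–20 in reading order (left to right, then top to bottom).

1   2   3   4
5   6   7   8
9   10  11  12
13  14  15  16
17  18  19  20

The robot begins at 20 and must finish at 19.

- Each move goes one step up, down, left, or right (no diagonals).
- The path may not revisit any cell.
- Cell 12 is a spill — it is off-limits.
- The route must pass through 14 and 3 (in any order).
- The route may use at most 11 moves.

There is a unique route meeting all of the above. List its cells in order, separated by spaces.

20 16 15 11 7 3 2 6 10 14 18 19

Any route must reach 14 and 3 and still end at 19 within 11 moves, so the order of the required stops is forced.
Route from 20: up to 16, left to 15, 3× up (reaching 3), left to 2, 4× down (reaching 18), right to 19 — 11 moves in all.
Check: all required cells visited; 11 ≤ 11 moves.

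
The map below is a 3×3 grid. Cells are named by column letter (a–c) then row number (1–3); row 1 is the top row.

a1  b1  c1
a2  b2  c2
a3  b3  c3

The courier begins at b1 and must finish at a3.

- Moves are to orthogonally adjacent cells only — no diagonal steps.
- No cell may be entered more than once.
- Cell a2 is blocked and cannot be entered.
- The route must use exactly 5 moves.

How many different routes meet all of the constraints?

3

Need simple routes of exactly 5 moves from b1 to a3 (Manhattan distance 3, so 1 moves are spent on a detour and 1 undoing it).
Enumerating: b1 b2 c2 c3 b3 a3 | b1 c1 c2 c3 b3 a3 | b1 c1 c2 b2 b3 a3.
That gives 3 routes.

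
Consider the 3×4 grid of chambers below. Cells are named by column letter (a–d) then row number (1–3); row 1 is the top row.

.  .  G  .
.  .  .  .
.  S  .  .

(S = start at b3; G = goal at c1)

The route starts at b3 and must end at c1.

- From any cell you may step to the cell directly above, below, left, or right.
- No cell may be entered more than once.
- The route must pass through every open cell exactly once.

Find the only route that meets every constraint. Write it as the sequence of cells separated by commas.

Need to visit all 12 open cells exactly once, starting at b3 and ending at c1.
Cell a1 has only two open neighbours (a2 and b1), so the path must pass straight through it: one of those is the cell it's entered from and the other is where it exits.
Route from b3: left to a3, 2× up (reaching a1), right to b1, down to b2, right to c2, down to c3, right to d3, 2× up (reaching d1), left to c1 — 11 moves in all.
Check: all 12 open cells covered.

b3, a3, a2, a1, b1, b2, c2, c3, d3, d2, d1, c1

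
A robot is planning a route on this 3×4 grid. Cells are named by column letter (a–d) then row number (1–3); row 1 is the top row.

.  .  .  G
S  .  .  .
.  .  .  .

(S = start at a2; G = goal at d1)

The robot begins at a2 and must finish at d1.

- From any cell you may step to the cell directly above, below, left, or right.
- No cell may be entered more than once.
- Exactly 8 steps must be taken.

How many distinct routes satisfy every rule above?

Need simple routes of exactly 8 moves from a2 to d1 (Manhattan distance 4, so 2 moves are spent on a detour and 2 undoing it).
Branch systematically from the start, pruning whenever the remaining move budget drops below the Manhattan distance to d1 or differs from it in parity. Grouping the completions by first move — via a1: 5; via a3: 4; via b2: 2 — and summing: 5 + 4 + 2 = 11.
That gives 11 routes.

11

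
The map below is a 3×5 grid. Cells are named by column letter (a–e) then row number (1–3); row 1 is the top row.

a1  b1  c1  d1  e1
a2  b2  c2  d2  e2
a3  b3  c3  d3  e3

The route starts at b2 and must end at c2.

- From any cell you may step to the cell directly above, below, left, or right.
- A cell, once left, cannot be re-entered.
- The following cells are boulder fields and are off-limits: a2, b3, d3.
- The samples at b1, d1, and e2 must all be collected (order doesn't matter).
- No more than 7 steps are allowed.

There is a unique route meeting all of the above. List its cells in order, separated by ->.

b2 -> b1 -> c1 -> d1 -> e1 -> e2 -> d2 -> c2

The budget equals the shortest possible length, so every move has to be on a shortest route through the required cells.
Route from b2: up 1 to b1, right 3 to e1, down 1 to e2, left 2 to c2 — 7 moves in all.
Check: all required cells visited; 7 ≤ 7 moves.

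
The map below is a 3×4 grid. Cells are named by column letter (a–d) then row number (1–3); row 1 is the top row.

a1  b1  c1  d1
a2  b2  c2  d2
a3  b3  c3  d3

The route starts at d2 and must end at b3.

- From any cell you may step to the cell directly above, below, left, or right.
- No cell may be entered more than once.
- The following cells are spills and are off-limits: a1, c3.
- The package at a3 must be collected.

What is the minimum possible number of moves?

Any route passes through a3 somewhere between d2 and b3. Summing Manhattan distances along the two legs (d2 → a3 → b3) gives a lower bound of 4 + 1 = 5 moves.
A route of 5 moves achieves this: d2 → c2 → b2 → a2 → a3 → b3.
Since 5 matches the lower bound, it is optimal.

5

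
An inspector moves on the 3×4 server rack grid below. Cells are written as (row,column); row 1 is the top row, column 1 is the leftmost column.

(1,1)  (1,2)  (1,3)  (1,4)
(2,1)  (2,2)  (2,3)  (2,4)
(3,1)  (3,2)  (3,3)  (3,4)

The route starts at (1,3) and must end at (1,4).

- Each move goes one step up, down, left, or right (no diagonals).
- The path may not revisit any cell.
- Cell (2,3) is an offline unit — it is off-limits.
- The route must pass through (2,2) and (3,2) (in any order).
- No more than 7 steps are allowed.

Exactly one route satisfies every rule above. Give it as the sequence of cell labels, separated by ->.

(1,3) -> (1,2) -> (2,2) -> (3,2) -> (3,3) -> (3,4) -> (2,4) -> (1,4)

Any route must reach (2,2) and (3,2) and still end at (1,4) within 7 moves, so the order of the required stops is forced.
Route from (1,3): left to (1,2), 2× down (reaching (3,2)), 2× right (reaching (3,4)), 2× up (reaching (1,4)) — 7 moves in all.
Check: all required cells visited; 7 ≤ 7 moves.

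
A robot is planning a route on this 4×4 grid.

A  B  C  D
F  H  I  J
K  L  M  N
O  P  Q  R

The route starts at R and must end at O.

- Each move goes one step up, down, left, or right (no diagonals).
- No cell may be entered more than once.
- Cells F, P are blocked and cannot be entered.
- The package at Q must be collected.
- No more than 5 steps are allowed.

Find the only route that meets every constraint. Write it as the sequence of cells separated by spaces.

R Q M L K O

The budget equals the shortest possible length, so every move has to be on a shortest route through the required cells.
Route from R: left to Q, up to M, 2× left (reaching K), down to O — 5 moves in all.
Check: all required cells visited; 5 ≤ 5 moves.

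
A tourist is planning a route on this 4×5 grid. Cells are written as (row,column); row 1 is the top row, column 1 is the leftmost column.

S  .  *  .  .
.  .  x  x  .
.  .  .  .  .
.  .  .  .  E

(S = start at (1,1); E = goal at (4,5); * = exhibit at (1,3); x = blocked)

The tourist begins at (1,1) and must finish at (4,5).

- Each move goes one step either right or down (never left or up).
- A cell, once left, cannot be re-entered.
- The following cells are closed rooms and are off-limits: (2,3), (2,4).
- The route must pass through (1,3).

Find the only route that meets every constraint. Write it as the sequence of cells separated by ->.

(1,1) -> (1,2) -> (1,3) -> (1,4) -> (1,5) -> (2,5) -> (3,5) -> (4,5)

Moves only go right or down, so the column and row indices never decrease.
Route from (1,1): right 4 to (1,5), down 3 to (4,5) — 7 moves in all.
Check: all required cells visited.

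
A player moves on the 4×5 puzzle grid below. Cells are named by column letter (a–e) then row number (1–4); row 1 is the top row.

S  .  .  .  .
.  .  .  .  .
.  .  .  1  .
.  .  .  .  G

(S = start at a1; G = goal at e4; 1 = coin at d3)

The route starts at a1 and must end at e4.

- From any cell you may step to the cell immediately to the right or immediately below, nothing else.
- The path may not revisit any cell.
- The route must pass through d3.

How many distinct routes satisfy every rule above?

20

A right/down-only route from a1 to e4 makes exactly 3 down-moves and 4 right-moves in some order.
With no other constraints that would be C(7,3) = 35 routes.
Split at d3 and multiply the segment counts: a1→d3: 10; d3→e4: 2; product = 20.
That gives 20 routes.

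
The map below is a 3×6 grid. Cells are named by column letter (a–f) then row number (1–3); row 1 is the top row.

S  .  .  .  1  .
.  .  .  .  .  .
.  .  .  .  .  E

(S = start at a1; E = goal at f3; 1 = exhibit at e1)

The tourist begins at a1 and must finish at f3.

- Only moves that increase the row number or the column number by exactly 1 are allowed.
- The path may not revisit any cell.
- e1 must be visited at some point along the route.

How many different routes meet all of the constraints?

3

A right/down-only route from a1 to f3 makes exactly 2 down-moves and 5 right-moves in some order.
With no other constraints that would be C(7,2) = 21 routes.
Split at e1 and multiply the segment counts: a1→e1: 1; e1→f3: 3; product = 3.
That gives 3 routes.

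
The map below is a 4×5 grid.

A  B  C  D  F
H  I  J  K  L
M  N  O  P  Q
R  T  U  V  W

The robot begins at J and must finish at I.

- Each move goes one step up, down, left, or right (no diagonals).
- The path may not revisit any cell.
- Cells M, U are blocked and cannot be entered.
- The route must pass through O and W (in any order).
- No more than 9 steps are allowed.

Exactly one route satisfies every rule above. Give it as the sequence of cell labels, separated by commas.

Any route must reach O and W and still end at I within 9 moves, so the order of the required stops is forced.
Route from J: 2× right (reaching L), 2× down (reaching W), left to V, up to P, 2× left (reaching N), up to I — 9 moves in all.
Check: all required cells visited; 9 ≤ 9 moves.

J, K, L, Q, W, V, P, O, N, I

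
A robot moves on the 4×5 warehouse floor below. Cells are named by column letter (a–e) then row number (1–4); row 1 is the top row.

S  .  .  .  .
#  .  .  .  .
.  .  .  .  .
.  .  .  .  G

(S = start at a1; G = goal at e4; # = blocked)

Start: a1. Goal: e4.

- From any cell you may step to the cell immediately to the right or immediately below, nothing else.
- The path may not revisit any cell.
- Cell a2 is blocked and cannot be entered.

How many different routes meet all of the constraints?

A right/down-only route from a1 to e4 makes exactly 3 down-moves and 4 right-moves in some order.
With no other constraints that would be C(7,3) = 35 routes.
Subtract routes through each blocked cell (inclusion–exclusion for overlaps): − through a2: 15 → 20.
That gives 20 routes.

20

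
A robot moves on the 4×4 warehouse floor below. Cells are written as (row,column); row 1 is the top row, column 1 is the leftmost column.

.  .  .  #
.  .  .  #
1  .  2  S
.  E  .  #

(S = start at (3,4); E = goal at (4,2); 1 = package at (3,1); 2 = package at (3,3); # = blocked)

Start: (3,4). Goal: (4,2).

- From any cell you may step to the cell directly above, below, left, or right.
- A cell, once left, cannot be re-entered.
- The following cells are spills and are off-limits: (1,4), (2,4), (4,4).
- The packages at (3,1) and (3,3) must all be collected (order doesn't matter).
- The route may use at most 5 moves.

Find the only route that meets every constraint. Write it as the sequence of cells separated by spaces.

(3,4) (3,3) (3,2) (3,1) (4,1) (4,2)

The budget equals the shortest possible length, so every move has to be on a shortest route through the required cells.
Route from (3,4): 3× left (reaching (3,1)), down to (4,1), right to (4,2) — 5 moves in all.
Check: all required cells visited; 5 ≤ 5 moves.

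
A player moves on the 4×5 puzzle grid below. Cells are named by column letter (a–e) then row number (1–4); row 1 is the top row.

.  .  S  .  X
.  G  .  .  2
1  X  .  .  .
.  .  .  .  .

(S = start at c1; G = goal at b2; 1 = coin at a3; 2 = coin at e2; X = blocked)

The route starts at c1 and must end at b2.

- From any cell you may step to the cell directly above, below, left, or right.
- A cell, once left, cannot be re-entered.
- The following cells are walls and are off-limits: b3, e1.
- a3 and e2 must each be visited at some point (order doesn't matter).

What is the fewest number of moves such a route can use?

Any route passes through a3 and e2 in some order between c1 and b2. Summing Manhattan distances along each leg and taking the cheapest ordering (c1 → e2 → a3 → b2) gives a lower bound of 3 + 5 + 2 = 10 moves.
The shortest route satisfying every rule uses 12 moves: c1 → c2 → d2 → e2 → e3 → e4 → d4 → c4 → b4 → a4 → a3 → a2 → b2.
The no-revisit rule (legs can't share cells) pushes the minimum above the 10-move bound; an exhaustive check rules out every length from 10 to 11, leaving 12 as the minimum.

12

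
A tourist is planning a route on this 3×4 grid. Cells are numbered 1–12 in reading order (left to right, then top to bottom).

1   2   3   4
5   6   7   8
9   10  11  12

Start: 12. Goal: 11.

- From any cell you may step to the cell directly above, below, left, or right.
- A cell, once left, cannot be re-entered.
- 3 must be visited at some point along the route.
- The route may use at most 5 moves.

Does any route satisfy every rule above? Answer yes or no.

yes

One route that works: 12 → 8 → 4 → 3 → 7 → 11.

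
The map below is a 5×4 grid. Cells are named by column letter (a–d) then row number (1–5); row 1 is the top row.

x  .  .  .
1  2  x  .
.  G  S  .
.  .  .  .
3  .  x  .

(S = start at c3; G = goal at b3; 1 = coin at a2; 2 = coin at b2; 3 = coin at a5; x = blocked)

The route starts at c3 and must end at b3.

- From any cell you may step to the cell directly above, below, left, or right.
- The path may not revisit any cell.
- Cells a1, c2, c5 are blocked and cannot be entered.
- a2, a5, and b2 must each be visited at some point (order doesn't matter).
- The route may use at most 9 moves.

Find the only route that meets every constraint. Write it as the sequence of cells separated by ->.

The budget equals the shortest possible length, so every move has to be on a shortest route through the required cells.
Route from c3: down to c4, left to b4, down to b5, left to a5, 3× up (reaching a2), right to b2, down to b3 — 9 moves in all.
Check: all required cells visited; 9 ≤ 9 moves.

c3 -> c4 -> b4 -> b5 -> a5 -> a4 -> a3 -> a2 -> b2 -> b3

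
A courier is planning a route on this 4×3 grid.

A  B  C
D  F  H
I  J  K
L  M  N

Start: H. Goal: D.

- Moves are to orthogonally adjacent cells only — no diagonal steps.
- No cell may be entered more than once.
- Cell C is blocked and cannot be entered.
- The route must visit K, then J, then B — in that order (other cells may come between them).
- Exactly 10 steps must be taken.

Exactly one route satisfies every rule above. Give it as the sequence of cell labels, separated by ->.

The waypoints must appear in the order K, J, B, with no cell reused.
Route from H: 2× down (reaching N), 2× left (reaching L), up to I, right to J, 2× up (reaching B), left to A, down to D — 10 moves in all.
Check: order respected (K at step 1, J at step 6, B at step 8); 10 moves as required.

H -> K -> N -> M -> L -> I -> J -> F -> B -> A -> D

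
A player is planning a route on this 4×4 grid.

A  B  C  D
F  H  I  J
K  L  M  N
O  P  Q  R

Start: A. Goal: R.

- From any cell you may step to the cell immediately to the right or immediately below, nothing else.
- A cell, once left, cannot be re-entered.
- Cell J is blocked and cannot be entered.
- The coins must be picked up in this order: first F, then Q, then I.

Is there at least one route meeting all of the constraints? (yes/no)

no

I lies above Q, so going from Q to I would need an upward move — but moves only go right/down, so Q cannot be visited before I.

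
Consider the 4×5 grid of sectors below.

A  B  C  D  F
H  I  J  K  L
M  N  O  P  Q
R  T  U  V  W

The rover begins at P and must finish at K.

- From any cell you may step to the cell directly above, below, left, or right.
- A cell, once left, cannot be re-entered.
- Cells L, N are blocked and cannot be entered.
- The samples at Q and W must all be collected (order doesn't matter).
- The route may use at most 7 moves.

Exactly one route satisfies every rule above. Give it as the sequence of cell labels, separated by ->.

Any route must reach Q and W and still end at K within 7 moves, so the order of the required stops is forced.
Route from P: right to Q, down to W, 2× left (reaching U), 2× up (reaching J), right to K — 7 moves in all.
Check: all required cells visited; 7 ≤ 7 moves.

P -> Q -> W -> V -> U -> O -> J -> K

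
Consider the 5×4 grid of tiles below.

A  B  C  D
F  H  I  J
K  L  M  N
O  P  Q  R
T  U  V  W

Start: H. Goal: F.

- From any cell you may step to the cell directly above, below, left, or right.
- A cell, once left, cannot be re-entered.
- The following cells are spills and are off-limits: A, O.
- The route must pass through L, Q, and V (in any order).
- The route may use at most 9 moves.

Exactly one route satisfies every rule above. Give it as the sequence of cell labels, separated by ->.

H -> I -> M -> Q -> V -> U -> P -> L -> K -> F

Any route must reach L, Q, and V and still end at F within 9 moves, so the order of the required stops is forced.
Route from H: right to I, 3× down (reaching V), left to U, 2× up (reaching L), left to K, up to F — 9 moves in all.
Check: all required cells visited; 9 ≤ 9 moves.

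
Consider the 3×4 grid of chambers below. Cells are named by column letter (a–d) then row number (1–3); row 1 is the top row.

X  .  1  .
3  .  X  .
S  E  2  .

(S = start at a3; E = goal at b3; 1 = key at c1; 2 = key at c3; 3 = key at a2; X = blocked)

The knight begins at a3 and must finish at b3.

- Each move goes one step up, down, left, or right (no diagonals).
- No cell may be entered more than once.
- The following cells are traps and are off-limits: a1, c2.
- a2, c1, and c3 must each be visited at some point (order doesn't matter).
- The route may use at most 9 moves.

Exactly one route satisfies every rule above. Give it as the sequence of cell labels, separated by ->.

a3 -> a2 -> b2 -> b1 -> c1 -> d1 -> d2 -> d3 -> c3 -> b3

Any route must reach a2, c1, and c3 and still end at b3 within 9 moves, so the order of the required stops is forced.
Route from a3: up to a2, right to b2, up to b1, 2× right (reaching d1), 2× down (reaching d3), 2× left (reaching b3) — 9 moves in all.
Check: all required cells visited; 9 ≤ 9 moves.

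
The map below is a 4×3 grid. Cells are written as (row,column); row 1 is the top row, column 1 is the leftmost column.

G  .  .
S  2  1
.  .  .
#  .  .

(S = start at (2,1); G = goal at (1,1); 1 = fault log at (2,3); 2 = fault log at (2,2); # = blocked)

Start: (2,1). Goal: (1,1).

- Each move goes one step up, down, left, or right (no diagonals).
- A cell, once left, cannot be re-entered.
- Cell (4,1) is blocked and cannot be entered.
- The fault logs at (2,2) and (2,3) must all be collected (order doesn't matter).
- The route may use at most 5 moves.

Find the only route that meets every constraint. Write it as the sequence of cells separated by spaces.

(2,1) (2,2) (2,3) (1,3) (1,2) (1,1)

Any route must reach (2,2) and (2,3) and still end at (1,1) within 5 moves, so the order of the required stops is forced.
Route from (2,1): 2× right (reaching (2,3)), up to (1,3), 2× left (reaching (1,1)) — 5 moves in all.
Check: all required cells visited; 5 ≤ 5 moves.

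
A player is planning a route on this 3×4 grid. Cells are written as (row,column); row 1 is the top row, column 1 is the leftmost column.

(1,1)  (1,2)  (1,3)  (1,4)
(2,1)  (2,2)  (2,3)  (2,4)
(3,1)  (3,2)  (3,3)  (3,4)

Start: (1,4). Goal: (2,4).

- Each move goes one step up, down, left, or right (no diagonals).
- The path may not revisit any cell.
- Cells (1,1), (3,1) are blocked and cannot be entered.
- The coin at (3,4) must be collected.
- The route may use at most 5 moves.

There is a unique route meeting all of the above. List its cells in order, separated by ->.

(1,4) -> (1,3) -> (2,3) -> (3,3) -> (3,4) -> (2,4)

Any route must reach (3,4) and still end at (2,4) within 5 moves, so the order of the required stops is forced.
Route from (1,4): left to (1,3), 2× down (reaching (3,3)), right to (3,4), up to (2,4) — 5 moves in all.
Check: all required cells visited; 5 ≤ 5 moves.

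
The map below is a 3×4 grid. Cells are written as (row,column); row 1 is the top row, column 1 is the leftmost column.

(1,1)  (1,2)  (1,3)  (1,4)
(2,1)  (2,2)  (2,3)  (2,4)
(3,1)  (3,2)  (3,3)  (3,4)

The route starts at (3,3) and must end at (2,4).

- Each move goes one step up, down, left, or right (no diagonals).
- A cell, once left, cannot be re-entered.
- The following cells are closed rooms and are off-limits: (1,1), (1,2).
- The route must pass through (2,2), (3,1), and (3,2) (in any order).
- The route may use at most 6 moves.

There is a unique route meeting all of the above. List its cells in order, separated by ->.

Any route must reach (2,2), (3,1), and (3,2) and still end at (2,4) within 6 moves, so the order of the required stops is forced.
Route from (3,3): 2× left (reaching (3,1)), up to (2,1), 3× right (reaching (2,4)) — 6 moves in all.
Check: all required cells visited; 6 ≤ 6 moves.

(3,3) -> (3,2) -> (3,1) -> (2,1) -> (2,2) -> (2,3) -> (2,4)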